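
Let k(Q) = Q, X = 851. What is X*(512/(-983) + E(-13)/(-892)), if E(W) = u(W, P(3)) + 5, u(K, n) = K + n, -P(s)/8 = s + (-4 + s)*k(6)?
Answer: -100509908/219209 ≈ -458.51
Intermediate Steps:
P(s) = 192 - 56*s (P(s) = -8*(s + (-4 + s)*6) = -8*(s + (-24 + 6*s)) = -8*(-24 + 7*s) = 192 - 56*s)
E(W) = 29 + W (E(W) = (W + (192 - 56*3)) + 5 = (W + (192 - 168)) + 5 = (W + 24) + 5 = (24 + W) + 5 = 29 + W)
X*(512/(-983) + E(-13)/(-892)) = 851*(512/(-983) + (29 - 13)/(-892)) = 851*(512*(-1/983) + 16*(-1/892)) = 851*(-512/983 - 4/223) = 851*(-118108/219209) = -100509908/219209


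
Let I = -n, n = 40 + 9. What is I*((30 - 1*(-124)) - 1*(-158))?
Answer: -15288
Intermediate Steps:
n = 49
I = -49 (I = -1*49 = -49)
I*((30 - 1*(-124)) - 1*(-158)) = -49*((30 - 1*(-124)) - 1*(-158)) = -49*((30 + 124) + 158) = -49*(154 + 158) = -49*312 = -15288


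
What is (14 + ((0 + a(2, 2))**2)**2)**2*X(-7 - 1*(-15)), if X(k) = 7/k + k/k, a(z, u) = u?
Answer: 3375/2 ≈ 1687.5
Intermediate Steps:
X(k) = 1 + 7/k (X(k) = 7/k + 1 = 1 + 7/k)
(14 + ((0 + a(2, 2))**2)**2)**2*X(-7 - 1*(-15)) = (14 + ((0 + 2)**2)**2)**2*((7 + (-7 - 1*(-15)))/(-7 - 1*(-15))) = (14 + (2**2)**2)**2*((7 + (-7 + 15))/(-7 + 15)) = (14 + 4**2)**2*((7 + 8)/8) = (14 + 16)**2*((1/8)*15) = 30**2*(15/8) = 900*(15/8) = 3375/2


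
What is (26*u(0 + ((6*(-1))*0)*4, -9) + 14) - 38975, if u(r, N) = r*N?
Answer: -38961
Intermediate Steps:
u(r, N) = N*r
(26*u(0 + ((6*(-1))*0)*4, -9) + 14) - 38975 = (26*(-9*(0 + ((6*(-1))*0)*4)) + 14) - 38975 = (26*(-9*(0 - 6*0*4)) + 14) - 38975 = (26*(-9*(0 + 0*4)) + 14) - 38975 = (26*(-9*(0 + 0)) + 14) - 38975 = (26*(-9*0) + 14) - 38975 = (26*0 + 14) - 38975 = (0 + 14) - 38975 = 14 - 38975 = -38961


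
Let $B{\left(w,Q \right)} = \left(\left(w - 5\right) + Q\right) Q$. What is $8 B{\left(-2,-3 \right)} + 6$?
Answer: $246$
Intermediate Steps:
$B{\left(w,Q \right)} = Q \left(-5 + Q + w\right)$ ($B{\left(w,Q \right)} = \left(\left(w - 5\right) + Q\right) Q = \left(\left(-5 + w\right) + Q\right) Q = \left(-5 + Q + w\right) Q = Q \left(-5 + Q + w\right)$)
$8 B{\left(-2,-3 \right)} + 6 = 8 \left(- 3 \left(-5 - 3 - 2\right)\right) + 6 = 8 \left(\left(-3\right) \left(-10\right)\right) + 6 = 8 \cdot 30 + 6 = 240 + 6 = 246$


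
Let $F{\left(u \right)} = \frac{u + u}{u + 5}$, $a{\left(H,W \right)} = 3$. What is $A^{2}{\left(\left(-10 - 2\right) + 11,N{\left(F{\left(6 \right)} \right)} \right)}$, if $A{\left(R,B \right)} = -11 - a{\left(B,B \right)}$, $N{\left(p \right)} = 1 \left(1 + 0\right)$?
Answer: $196$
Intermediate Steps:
$F{\left(u \right)} = \frac{2 u}{5 + u}$
$N{\left(p \right)} = 1$ ($N{\left(p \right)} = 1 \cdot 1 = 1$)
$A{\left(R,B \right)} = -14$ ($A{\left(R,B \right)} = -11 - 3 = -14$)
$A^{2}{\left(\left(-10 - 2\right) + 11,N{\left(F{\left(6 \right)} \right)} \right)} = \left(-14\right)^{2} = 196$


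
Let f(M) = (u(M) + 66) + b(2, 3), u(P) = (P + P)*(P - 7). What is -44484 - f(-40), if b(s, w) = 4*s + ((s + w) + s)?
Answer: -48325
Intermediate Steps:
u(P) = 2*P*(-7 + P) (u(P) = (2*P)*(-7 + P) = 2*P*(-7 + P))
b(s, w) = w + 6*s (b(s, w) = 4*s + (w + 2*s) = w + 6*s)
f(M) = 81 + 2*M*(-7 + M) (f(M) = (2*M*(-7 + M) + 66) + (3 + 6*2) = (66 + 2*M*(-7 + M)) + (3 + 12) = (66 + 2*M*(-7 + M)) + 15 = 81 + 2*M*(-7 + M))
-44484 - f(-40) = -44484 - (81 + 2*(-40)*(-7 - 40)) = -44484 - (81 + 2*(-40)*(-47)) = -44484 - (81 + 3760) = -44484 - 1*3841 = -44484 - 3841 = -48325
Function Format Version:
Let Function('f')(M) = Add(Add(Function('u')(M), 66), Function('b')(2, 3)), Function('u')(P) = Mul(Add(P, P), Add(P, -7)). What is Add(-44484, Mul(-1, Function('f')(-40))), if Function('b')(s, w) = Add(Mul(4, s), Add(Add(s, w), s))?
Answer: -48325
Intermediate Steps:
Function('u')(P) = Mul(2, P, Add(-7, P)) (Function('u')(P) = Mul(Mul(2, P), Add(-7, P)) = Mul(2, P, Add(-7, P)))
Function('b')(s, w) = Add(w, Mul(6, s)) (Function('b')(s, w) = Add(Mul(4, s), Add(w, Mul(2, s))) = Add(w, Mul(6, s)))
Function('f')(M) = Add(81, Mul(2, M, Add(-7, M))) (Function('f')(M) = Add(Add(Mul(2, M, Add(-7, M)), 66), Add(3, Mul(6, 2))) = Add(Add(66, Mul(2, M, Add(-7, M))), Add(3, 12)) = Add(Add(66, Mul(2, M, Add(-7, M))), 15) = Add(81, Mul(2, M, Add(-7, M))))
Add(-44484, Mul(-1, Function('f')(-40))) = Add(-44484, Mul(-1, Add(81, Mul(2, -40, Add(-7, -40))))) = Add(-44484, Mul(-1, Add(81, Mul(2, -40, -47)))) = Add(-44484, Mul(-1, Add(81, 3760))) = Add(-44484, Mul(-1, 3841)) = Add(-44484, -3841) = -48325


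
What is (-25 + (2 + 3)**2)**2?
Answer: 0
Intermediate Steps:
(-25 + (2 + 3)**2)**2 = (-25 + 5**2)**2 = (-25 + 25)**2 = 0**2 = 0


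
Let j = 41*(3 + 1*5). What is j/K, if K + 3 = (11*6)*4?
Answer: 328/261 ≈ 1.2567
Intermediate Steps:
K = 261 (K = -3 + (11*6)*4 = -3 + 66*4 = -3 + 264 = 261)
j = 328 (j = 41*(3 + 5) = 41*8 = 328)
j/K = 328/261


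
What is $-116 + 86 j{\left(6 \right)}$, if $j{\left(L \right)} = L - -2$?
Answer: $572$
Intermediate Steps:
$j{\left(L \right)} = 2 + L$ ($j{\left(L \right)} = L + 2 = 2 + L$)
$-116 + 86 j{\left(6 \right)} = -116 + 86 \left(2 + 6\right) = -116 + 86 \cdot 8 = -116 + 688 = 572$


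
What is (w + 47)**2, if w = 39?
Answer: 7396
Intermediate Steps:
(w + 47)**2 = (39 + 47)**2 = 86**2 = 7396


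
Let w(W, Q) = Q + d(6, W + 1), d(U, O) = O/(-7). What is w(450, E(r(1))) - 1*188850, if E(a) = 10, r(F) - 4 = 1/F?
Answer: -1322331/7 ≈ -1.8890e+5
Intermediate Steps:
d(U, O) = -O/7 (d(U, O) = O*(-⅐) = -O/7)
r(F) = 4 + 1/F
w(W, Q) = -⅐ + Q - W/7 (w(W, Q) = Q - (W + 1)/7 = Q - (1 + W)/7 = Q + (-⅐ - W/7) = -⅐ + Q - W/7)
w(450, E(r(1))) - 1*188850 = (-⅐ + 10 - ⅐*450) - 1*188850 = (-⅐ + 10 - 450/7) - 188850 = -381/7 - 188850 = -1322331/7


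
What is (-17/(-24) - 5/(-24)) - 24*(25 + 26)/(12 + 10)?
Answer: -7223/132 ≈ -54.720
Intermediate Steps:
(-17/(-24) - 5/(-24)) - 24*(25 + 26)/(12 + 10) = (-17*(-1/24) - 5*(-1/24)) - 1224/22 = (17/24 + 5/24) - 1224/22 = 11/12 - 24*51/22 = 11/12 - 612/11 = -7223/132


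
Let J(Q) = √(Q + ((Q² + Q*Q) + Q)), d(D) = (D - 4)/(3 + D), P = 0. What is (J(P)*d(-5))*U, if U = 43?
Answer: 0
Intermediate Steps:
d(D) = (-4 + D)/(3 + D)
J(Q) = √(2*Q + 2*Q²) (J(Q) = √(Q + ((Q² + Q²) + Q)) = √(Q + (2*Q² + Q)) = √(Q + (Q + 2*Q²)) = √(2*Q + 2*Q²))
(J(P)*d(-5))*U = ((√2*√(0*(1 + 0)))*((-4 - 5)/(3 - 5)))*43 = ((√2*√(0*1))*(-9/(-2)))*43 = ((√2*√0)*(-½*(-9)))*43 = ((√2*0)*(9/2))*43 = (0*(9/2))*43 = 0*43 = 0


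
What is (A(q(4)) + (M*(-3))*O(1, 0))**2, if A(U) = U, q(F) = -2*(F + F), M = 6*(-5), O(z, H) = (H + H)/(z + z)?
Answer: 256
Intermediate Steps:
O(z, H) = H/z (O(z, H) = (2*H)/((2*z)) = (2*H)*(1/(2*z)) = H/z)
M = -30
q(F) = -4*F
(A(q(4)) + (M*(-3))*O(1, 0))**2 = (-4*4 + (-30*(-3))*(0/1))**2 = (-16 + 90*(0*1))**2 = (-16 + 90*0)**2 = (-16 + 0)**2 = (-16)**2 = 256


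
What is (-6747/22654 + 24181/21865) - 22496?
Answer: -11142536882941/495329710 ≈ -22495.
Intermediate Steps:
(-6747/22654 + 24181/21865) - 22496 = 400273219/495329710 - 22496 = -11142536882941/495329710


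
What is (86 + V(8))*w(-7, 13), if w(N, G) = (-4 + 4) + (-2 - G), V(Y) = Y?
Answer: -1410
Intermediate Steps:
w(N, G) = -2 - G (w(N, G) = 0 + (-2 - G) = -2 - G)
(86 + V(8))*w(-7, 13) = (86 + 8)*(-2 - 1*13) = 94*(-2 - 13) = 94*(-15) = -1410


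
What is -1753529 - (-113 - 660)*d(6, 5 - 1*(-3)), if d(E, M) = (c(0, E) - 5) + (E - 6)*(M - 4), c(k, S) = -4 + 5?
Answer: -1756621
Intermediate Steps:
c(k, S) = 1
d(E, M) = -4 + (-6 + E)*(-4 + M) (d(E, M) = (1 - 5) + (E - 6)*(M - 4) = -4 + (-6 + E)*(-4 + M))
-1753529 - (-113 - 660)*d(6, 5 - 1*(-3)) = -1753529 - (-113 - 660)*(20 - 6*(5 - 1*(-3)) - 4*6 + 6*(5 - 1*(-3))) = -1753529 - (-773)*(20 - 6*(5 + 3) - 24 + 6*(5 + 3)) = -1753529 - (-773)*(20 - 6*8 - 24 + 6*8) = -1753529 - (-773)*(20 - 48 - 24 + 48) = -1753529 - (-773)*(-4) = -1753529 - 1*3092 = -1753529 - 3092 = -1756621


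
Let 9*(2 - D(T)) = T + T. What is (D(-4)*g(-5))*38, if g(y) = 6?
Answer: 1976/3 ≈ 658.67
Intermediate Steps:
D(T) = 2 - 2*T/9 (D(T) = 2 - (T + T)/9 = 2 - 2*T/9)
(D(-4)*g(-5))*38 = ((2 - 2/9*(-4))*6)*38 = ((2 + 8/9)*6)*38 = ((26/9)*6)*38 = (52/3)*38 = 1976/3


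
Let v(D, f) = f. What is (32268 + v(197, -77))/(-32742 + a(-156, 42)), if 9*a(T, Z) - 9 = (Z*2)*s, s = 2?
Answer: -96573/98167 ≈ -0.98376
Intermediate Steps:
a(T, Z) = 1 + 4*Z/9 (a(T, Z) = 1 + ((Z*2)*2)/9 = 1 + ((2*Z)*2)/9 = 1 + (4*Z)/9 = 1 + 4*Z/9)
(32268 + v(197, -77))/(-32742 + a(-156, 42)) = (32268 - 77)/(-32742 + (1 + (4/9)*42)) = 32191/(-32742 + (1 + 56/3)) = 32191/(-32742 + 59/3) = 32191/(-98167/3) = 32191*(-3/98167) = -96573/98167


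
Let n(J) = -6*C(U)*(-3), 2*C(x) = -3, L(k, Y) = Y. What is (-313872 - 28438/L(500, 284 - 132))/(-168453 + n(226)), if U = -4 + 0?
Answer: 23868491/12804480 ≈ 1.8641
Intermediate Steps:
U = -4
C(x) = -3/2 (C(x) = (½)*(-3) = -3/2)
n(J) = -27 (n(J) = -6*(-3/2)*(-3) = 9*(-3) = -27)
(-313872 - 28438/L(500, 284 - 132))/(-168453 + n(226)) = (-313872 - 28438/(284 - 132))/(-168453 - 27) = (-313872 - 28438/152)/(-168480) = (-313872 - 28438*1/152)*(-1/168480) = (-313872 - 14219/76)*(-1/168480) = -23868491/76*(-1/168480) = 23868491/12804480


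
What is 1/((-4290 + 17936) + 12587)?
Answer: 1/26233 ≈ 3.8120e-5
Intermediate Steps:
1/((-4290 + 17936) + 12587) = 1/(13646 + 12587) = 1/26233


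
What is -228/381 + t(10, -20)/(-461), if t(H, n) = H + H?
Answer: -37576/58547 ≈ -0.64181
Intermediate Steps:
t(H, n) = 2*H
-228/381 + t(10, -20)/(-461) = -228/381 + (2*10)/(-461) = -228*1/381 + 20*(-1/461) = -76/127 - 20/461 = -37576/58547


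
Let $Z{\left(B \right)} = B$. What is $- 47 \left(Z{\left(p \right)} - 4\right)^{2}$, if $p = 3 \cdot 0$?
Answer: $-752$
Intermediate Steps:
$p = 0$
$- 47 \left(Z{\left(p \right)} - 4\right)^{2} = - 47 \left(0 - 4\right)^{2} = - 47 \left(-4\right)^{2} = \left(-47\right) 16 = -752$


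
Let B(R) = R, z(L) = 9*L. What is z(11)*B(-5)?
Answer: -495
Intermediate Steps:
z(11)*B(-5) = (9*11)*(-5) = 99*(-5) = -495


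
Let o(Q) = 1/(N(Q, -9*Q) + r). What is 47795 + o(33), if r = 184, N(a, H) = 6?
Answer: 9081051/190 ≈ 47795.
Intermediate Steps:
o(Q) = 1/190 (o(Q) = 1/(6 + 184) = 1/190)
47795 + o(33) = 47795 + 1/190 = 9081051/190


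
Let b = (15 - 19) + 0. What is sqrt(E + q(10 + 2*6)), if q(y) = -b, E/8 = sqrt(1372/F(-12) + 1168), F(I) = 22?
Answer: 2*sqrt(121 + 22*sqrt(148874))/11 ≈ 16.870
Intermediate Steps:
b = -4 (b = -4 + 0 = -4)
E = 8*sqrt(148874)/11 (E = 8*sqrt(1372/22 + 1168) = 8*sqrt(1372*(1/22) + 1168) = 8*sqrt(686/11 + 1168) = 8*sqrt(13534/11) = 8*(sqrt(148874)/11) = 8*sqrt(148874)/11 ≈ 280.61)
q(y) = 4 (q(y) = -1*(-4) = 4)
sqrt(E + q(10 + 2*6)) = sqrt(8*sqrt(148874)/11 + 4) = sqrt(4 + 8*sqrt(148874)/11)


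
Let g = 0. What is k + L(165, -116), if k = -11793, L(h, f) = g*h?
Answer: -11793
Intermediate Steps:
L(h, f) = 0 (L(h, f) = 0*h = 0)
k + L(165, -116) = -11793 + 0 = -11793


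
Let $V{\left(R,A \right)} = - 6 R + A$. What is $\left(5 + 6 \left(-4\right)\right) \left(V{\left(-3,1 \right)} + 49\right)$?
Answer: $-1292$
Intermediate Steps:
$V{\left(R,A \right)} = A - 6 R$
$\left(5 + 6 \left(-4\right)\right) \left(V{\left(-3,1 \right)} + 49\right) = \left(5 + 6 \left(-4\right)\right) \left(\left(1 - -18\right) + 49\right) = \left(5 - 24\right) \left(\left(1 + 18\right) + 49\right) = - 19 \left(19 + 49\right) = \left(-19\right) 68 = -1292$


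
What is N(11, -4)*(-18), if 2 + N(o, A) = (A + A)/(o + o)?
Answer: 468/11 ≈ 42.545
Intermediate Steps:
N(o, A) = -2 + A/o (N(o, A) = -2 + (A + A)/(o + o) = -2 + (2*A)/((2*o)) = -2 + (2*A)*(1/(2*o)) = -2 + A/o)
N(11, -4)*(-18) = (-2 - 4/11)*(-18) = -26/11*(-18) = 468/11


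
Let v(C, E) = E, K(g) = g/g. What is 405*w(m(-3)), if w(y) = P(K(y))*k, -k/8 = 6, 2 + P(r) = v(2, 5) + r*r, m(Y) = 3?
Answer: -77760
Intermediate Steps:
K(g) = 1
P(r) = 3 + r² (P(r) = -2 + (5 + r*r) = -2 + (5 + r²) = 3 + r²)
k = -48 (k = -8*6 = -48)
w(y) = -192 (w(y) = (3 + 1²)*(-48) = (3 + 1)*(-48) = 4*(-48) = -192)
405*w(m(-3)) = 405*(-192) = -77760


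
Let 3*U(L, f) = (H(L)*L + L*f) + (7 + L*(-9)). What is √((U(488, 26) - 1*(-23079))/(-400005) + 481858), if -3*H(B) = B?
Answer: √77099207689560630/400005 ≈ 694.16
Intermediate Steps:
H(B) = -B/3
U(L, f) = 7/3 - 3*L - L²/9 + L*f/3 (U(L, f) = (((-L/3)*L + L*f) + (7 + L*(-9)))/3 = ((-L²/3 + L*f) + (7 - 9*L))/3 = (7 - 9*L - L²/3 + L*f)/3 = 7/3 - 3*L - L²/9 + L*f/3)
√((U(488, 26) - 1*(-23079))/(-400005) + 481858) = √(((7/3 - 3*488 - ⅑*488² + (⅓)*488*26) - 1*(-23079))/(-400005) + 481858) = √(((7/3 - 1464 - ⅑*238144 + 12688/3) + 23079)*(-1/400005) + 481858) = √(((7/3 - 1464 - 238144/9 + 12688/3) + 23079)*(-1/400005) + 481858) = √((-213235/9 + 23079)*(-1/400005) + 481858) = √(-5524/9*(-1/400005) + 481858) = √(5524/3600045 + 481858) = √(1734710489134/3600045) = √77099207689560630/400005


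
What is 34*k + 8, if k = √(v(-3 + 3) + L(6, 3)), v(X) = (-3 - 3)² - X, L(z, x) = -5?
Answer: 8 + 34*√31 ≈ 197.30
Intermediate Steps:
v(X) = 36 - X (v(X) = (-6)² - X = 36 - X)
k = √31 (k = √((36 - (-3 + 3)) - 5) = √((36 - 1*0) - 5) = √((36 + 0) - 5) = √(36 - 5) = √31 ≈ 5.5678)
34*k + 8 = 34*√31 + 8 = 8 + 34*√31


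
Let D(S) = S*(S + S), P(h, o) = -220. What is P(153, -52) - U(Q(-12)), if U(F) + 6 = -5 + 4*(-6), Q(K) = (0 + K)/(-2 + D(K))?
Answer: -185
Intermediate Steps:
D(S) = 2*S**2 (D(S) = S*(2*S) = 2*S**2)
Q(K) = K/(-2 + 2*K**2) (Q(K) = (0 + K)/(-2 + 2*K**2) = K/(-2 + 2*K**2))
U(F) = -35 (U(F) = -6 + (-5 + 4*(-6)) = -6 + (-5 - 24) = -6 - 29 = -35)
P(153, -52) - U(Q(-12)) = -220 - 1*(-35) = -220 + 35 = -185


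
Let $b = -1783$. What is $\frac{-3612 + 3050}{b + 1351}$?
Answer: $\frac{281}{216} \approx 1.3009$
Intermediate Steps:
$\frac{-3612 + 3050}{b + 1351} = \frac{-3612 + 3050}{-1783 + 1351} = - \frac{562}{-432} = \left(-562\right) \left(- \frac{1}{432}\right) = \frac{281}{216}$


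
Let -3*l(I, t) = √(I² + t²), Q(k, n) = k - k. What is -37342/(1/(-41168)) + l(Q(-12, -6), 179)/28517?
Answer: 131517163556077/85551 ≈ 1.5373e+9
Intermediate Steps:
Q(k, n) = 0
l(I, t) = -√(I² + t²)/3
-37342/(1/(-41168)) + l(Q(-12, -6), 179)/28517 = -37342/(1/(-41168)) - √(0² + 179²)/3/28517 = -37342/(-1/41168) - √(0 + 32041)/3*(1/28517) = -37342*(-41168) - √32041/3*(1/28517) = 1537295456 - ⅓*179*(1/28517) = 1537295456 - 179/3*1/28517 = 1537295456 - 179/85551 = 131517163556077/85551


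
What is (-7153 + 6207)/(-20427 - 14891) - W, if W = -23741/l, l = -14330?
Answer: -412464229/253053470 ≈ -1.6299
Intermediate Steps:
W = 23741/14330 (W = -23741/(-14330) = -23741*(-1/14330) = 23741/14330 ≈ 1.6567)
(-7153 + 6207)/(-20427 - 14891) - W = (-7153 + 6207)/(-20427 - 14891) - 1*23741/14330 = -946/(-35318) - 23741/14330 = -946*(-1/35318) - 23741/14330 = 473/17659 - 23741/14330 = -412464229/253053470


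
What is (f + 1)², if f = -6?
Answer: 25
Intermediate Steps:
(f + 1)² = (-6 + 1)² = (-5)² = 25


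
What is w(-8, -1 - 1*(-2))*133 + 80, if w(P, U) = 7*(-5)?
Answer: -4575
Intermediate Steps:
w(P, U) = -35
w(-8, -1 - 1*(-2))*133 + 80 = -35*133 + 80 = -4655 + 80 = -4575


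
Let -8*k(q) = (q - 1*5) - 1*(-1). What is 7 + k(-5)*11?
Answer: 155/8 ≈ 19.375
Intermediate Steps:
k(q) = ½ - q/8 (k(q) = -((q - 1*5) - 1*(-1))/8 = -((q - 5) + 1)/8 = -((-5 + q) + 1)/8 = -(-4 + q)/8 = ½ - q/8)
7 + k(-5)*11 = 7 + (½ - ⅛*(-5))*11 = 7 + (½ + 5/8)*11 = 7 + (9/8)*11 = 7 + 99/8 = 155/8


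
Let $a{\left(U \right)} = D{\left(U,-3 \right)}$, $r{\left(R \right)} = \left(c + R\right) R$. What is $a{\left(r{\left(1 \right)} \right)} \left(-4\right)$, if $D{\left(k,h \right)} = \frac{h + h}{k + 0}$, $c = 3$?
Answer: $6$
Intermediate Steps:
$r{\left(R \right)} = R \left(3 + R\right)$ ($r{\left(R \right)} = \left(3 + R\right) R = R \left(3 + R\right)$)
$D{\left(k,h \right)} = \frac{2 h}{k}$
$a{\left(U \right)} = - \frac{6}{U}$ ($a{\left(U \right)} = 2 \left(-3\right) \frac{1}{U} = - \frac{6}{U}$)
$a{\left(r{\left(1 \right)} \right)} \left(-4\right) = - \frac{6}{1 \left(3 + 1\right)} \left(-4\right) = - \frac{6}{1 \cdot 4} \left(-4\right) = - \frac{6}{4} \left(-4\right) = \left(-6\right) \frac{1}{4} \left(-4\right) = \left(- \frac{3}{2}\right) \left(-4\right) = 6$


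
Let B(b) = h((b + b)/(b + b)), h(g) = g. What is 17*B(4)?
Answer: 17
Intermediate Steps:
B(b) = 1 (B(b) = (b + b)/(b + b) = (2*b)/((2*b)) = (2*b)*(1/(2*b)) = 1)
17*B(4) = 17*1 = 17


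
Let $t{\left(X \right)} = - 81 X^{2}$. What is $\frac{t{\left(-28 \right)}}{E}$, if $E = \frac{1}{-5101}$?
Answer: $323933904$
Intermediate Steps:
$E = - \frac{1}{5101} \approx -0.00019604$
$\frac{t{\left(-28 \right)}}{E} = \frac{\left(-81\right) \left(-28\right)^{2}}{- \frac{1}{5101}} = \left(-81\right) 784 \left(-5101\right) = \left(-63504\right) \left(-5101\right) = 323933904$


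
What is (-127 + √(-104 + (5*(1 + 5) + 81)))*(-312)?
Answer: 39624 - 312*√7 ≈ 38799.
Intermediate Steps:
(-127 + √(-104 + (5*(1 + 5) + 81)))*(-312) = (-127 + √(-104 + (5*6 + 81)))*(-312) = (-127 + √(-104 + (30 + 81)))*(-312) = (-127 + √(-104 + 111))*(-312) = (-127 + √7)*(-312) = 39624 - 312*√7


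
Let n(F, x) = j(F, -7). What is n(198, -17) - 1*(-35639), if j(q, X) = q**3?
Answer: 7798031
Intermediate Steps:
n(F, x) = F**3
n(198, -17) - 1*(-35639) = 198**3 - 1*(-35639) = 7762392 + 35639 = 7798031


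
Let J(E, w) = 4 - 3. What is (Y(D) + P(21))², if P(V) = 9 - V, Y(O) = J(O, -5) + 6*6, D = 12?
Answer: 625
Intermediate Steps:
J(E, w) = 1
Y(O) = 37 (Y(O) = 1 + 6*6 = 1 + 36 = 37)
(Y(D) + P(21))² = (37 + (9 - 1*21))² = (37 + (9 - 21))² = (37 - 12)² = 25² = 625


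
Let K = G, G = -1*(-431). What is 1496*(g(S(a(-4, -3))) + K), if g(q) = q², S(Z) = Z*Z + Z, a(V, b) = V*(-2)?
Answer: 8400040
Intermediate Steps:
a(V, b) = -2*V
S(Z) = Z + Z² (S(Z) = Z² + Z = Z + Z²)
G = 431
K = 431
1496*(g(S(a(-4, -3))) + K) = 1496*(((-2*(-4))*(1 - 2*(-4)))² + 431) = 1496*((8*(1 + 8))² + 431) = 1496*((8*9)² + 431) = 1496*(72² + 431) = 1496*(5184 + 431) = 1496*5615 = 8400040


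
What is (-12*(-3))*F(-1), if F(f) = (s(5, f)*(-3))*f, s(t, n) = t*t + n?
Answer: 2592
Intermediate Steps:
s(t, n) = n + t**2 (s(t, n) = t**2 + n = n + t**2)
F(f) = f*(-75 - 3*f) (F(f) = ((f + 5**2)*(-3))*f = ((f + 25)*(-3))*f = ((25 + f)*(-3))*f = (-75 - 3*f)*f = f*(-75 - 3*f))
(-12*(-3))*F(-1) = (-12*(-3))*(-3*(-1)*(25 - 1)) = 36*(-3*(-1)*24) = 36*72 = 2592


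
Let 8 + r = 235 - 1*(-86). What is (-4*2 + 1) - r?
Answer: -320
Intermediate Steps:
r = 313 (r = -8 + (235 - 1*(-86)) = -8 + (235 + 86) = -8 + 321 = 313)
(-4*2 + 1) - r = (-4*2 + 1) - 1*313 = (-8 + 1) - 313 = -7 - 313 = -320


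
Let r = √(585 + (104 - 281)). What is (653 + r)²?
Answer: 426817 + 2612*√102 ≈ 4.5320e+5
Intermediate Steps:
r = 2*√102 (r = √(585 - 177) = √408 = 2*√102 ≈ 20.199)
(653 + r)² = (653 + 2*√102)²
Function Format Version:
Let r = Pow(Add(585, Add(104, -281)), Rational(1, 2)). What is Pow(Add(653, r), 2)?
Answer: Add(426817, Mul(2612, Pow(102, Rational(1, 2)))) ≈ 4.5320e+5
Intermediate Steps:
r = Mul(2, Pow(102, Rational(1, 2))) (r = Pow(Add(585, -177), Rational(1, 2)) = Pow(408, Rational(1, 2)) = Mul(2, Pow(102, Rational(1, 2))) ≈ 20.199)
Pow(Add(653, r), 2) = Pow(Add(653, Mul(2, Pow(102, Rational(1, 2)))), 2)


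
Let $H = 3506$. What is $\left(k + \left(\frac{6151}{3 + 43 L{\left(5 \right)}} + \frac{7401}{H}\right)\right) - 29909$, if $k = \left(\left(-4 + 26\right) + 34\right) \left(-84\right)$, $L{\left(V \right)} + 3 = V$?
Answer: $- \frac{10778208747}{312034} \approx -34542.0$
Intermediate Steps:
$L{\left(V \right)} = -3 + V$
$k = -4704$ ($k = \left(22 + 34\right) \left(-84\right) = 56 \left(-84\right) = -4704$)
$\left(k + \left(\frac{6151}{3 + 43 L{\left(5 \right)}} + \frac{7401}{H}\right)\right) - 29909 = \left(-4704 + \left(\frac{6151}{3 + 43 \left(-3 + 5\right)} + \frac{7401}{3506}\right)\right) - 29909 = \left(-4704 + \left(\frac{6151}{3 + 43 \cdot 2} + 7401 \cdot \frac{1}{3506}\right)\right) - 29909 = \left(-4704 + \left(\frac{6151}{3 + 86} + \frac{7401}{3506}\right)\right) - 29909 = \left(-4704 + \left(\frac{6151}{89} + \frac{7401}{3506}\right)\right) - 29909 = \left(-4704 + \frac{22224095}{312034}\right) - 29909 = - \frac{1445583841}{312034} - 29909 = - \frac{10778208747}{312034}$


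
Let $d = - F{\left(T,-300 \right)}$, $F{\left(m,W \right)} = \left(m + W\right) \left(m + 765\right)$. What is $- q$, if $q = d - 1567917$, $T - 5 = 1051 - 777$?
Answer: $1545993$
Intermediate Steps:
$T = 279$ ($T = 5 + \left(1051 - 777\right) = 5 + 274 = 279$)
$F{\left(m,W \right)} = \left(765 + m\right) \left(W + m\right)$ ($F{\left(m,W \right)} = \left(W + m\right) \left(765 + m\right) = \left(765 + m\right) \left(W + m\right)$)
$d = 21924$ ($d = - (279^{2} + 765 \left(-300\right) + 765 \cdot 279 - 83700) = - (77841 - 229500 + 213435 - 83700) = \left(-1\right) \left(-21924\right) = 21924$)
$q = -1545993$ ($q = 21924 - 1567917 = -1545993$)
$- q = \left(-1\right) \left(-1545993\right) = 1545993$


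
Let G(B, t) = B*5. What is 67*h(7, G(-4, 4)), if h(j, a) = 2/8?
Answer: 67/4 ≈ 16.750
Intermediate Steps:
G(B, t) = 5*B
h(j, a) = ¼ (h(j, a) = 2*(⅛) = ¼)
67*h(7, G(-4, 4)) = 67*(¼) = 67/4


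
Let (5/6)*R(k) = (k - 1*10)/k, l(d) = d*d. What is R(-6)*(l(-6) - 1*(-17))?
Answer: 848/5 ≈ 169.60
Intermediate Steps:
l(d) = d²
R(k) = 6*(-10 + k)/(5*k) (R(k) = 6*((k - 1*10)/k)/5 = 6*((k - 10)/k)/5 = 6*((-10 + k)/k)/5 = 6*(-10 + k)/(5*k))
R(-6)*(l(-6) - 1*(-17)) = (6/5 - 12/(-6))*((-6)² - 1*(-17)) = (6/5 - 12*(-⅙))*(36 + 17) = (6/5 + 2)*53 = (16/5)*53 = 848/5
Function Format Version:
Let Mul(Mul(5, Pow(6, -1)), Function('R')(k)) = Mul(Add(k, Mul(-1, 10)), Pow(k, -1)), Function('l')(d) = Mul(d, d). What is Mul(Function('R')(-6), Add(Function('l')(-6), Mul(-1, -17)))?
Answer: Rational(848, 5) ≈ 169.60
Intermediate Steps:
Function('l')(d) = Pow(d, 2)
Function('R')(k) = Mul(Rational(6, 5), Pow(k, -1), Add(-10, k)) (Function('R')(k) = Mul(Rational(6, 5), Mul(Add(k, Mul(-1, 10)), Pow(k, -1))) = Mul(Rational(6, 5), Mul(Add(k, -10), Pow(k, -1))) = Mul(Rational(6, 5), Mul(Add(-10, k), Pow(k, -1))) = Mul(Rational(6, 5), Mul(Pow(k, -1), Add(-10, k))) = Mul(Rational(6, 5), Pow(k, -1), Add(-10, k)))
Mul(Function('R')(-6), Add(Function('l')(-6), Mul(-1, -17))) = Mul(Add(Rational(6, 5), Mul(-12, Pow(-6, -1))), Add(Pow(-6, 2), Mul(-1, -17))) = Mul(Add(Rational(6, 5), Mul(-12, Rational(-1, 6))), Add(36, 17)) = Mul(Add(Rational(6, 5), 2), 53) = Mul(Rational(16, 5), 53) = Rational(848, 5)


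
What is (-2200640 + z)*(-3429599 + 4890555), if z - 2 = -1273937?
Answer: -5076201193700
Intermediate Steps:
z = -1273935 (z = 2 - 1273937 = -1273935)
(-2200640 + z)*(-3429599 + 4890555) = (-2200640 - 1273935)*(-3429599 + 4890555) = -3474575*1460956 = -5076201193700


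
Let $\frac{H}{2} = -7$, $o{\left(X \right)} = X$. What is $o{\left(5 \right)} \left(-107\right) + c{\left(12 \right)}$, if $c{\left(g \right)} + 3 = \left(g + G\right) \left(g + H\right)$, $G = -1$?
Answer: $-560$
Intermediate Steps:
$H = -14$ ($H = 2 \left(-7\right) = -14$)
$c{\left(g \right)} = -3 + \left(-1 + g\right) \left(-14 + g\right)$ ($c{\left(g \right)} = -3 + \left(g - 1\right) \left(g - 14\right) = -3 + \left(-1 + g\right) \left(-14 + g\right)$)
$o{\left(5 \right)} \left(-107\right) + c{\left(12 \right)} = 5 \left(-107\right) + \left(11 + 12^{2} - 180\right) = -535 + \left(11 + 144 - 180\right) = -535 - 25 = -560$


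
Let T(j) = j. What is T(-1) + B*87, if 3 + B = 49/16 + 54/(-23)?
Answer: -73535/368 ≈ -199.82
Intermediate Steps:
B = -841/368 (B = -3 + (49/16 + 54/(-23)) = -3 + (49*(1/16) + 54*(-1/23)) = -3 + (49/16 - 54/23) = -3 + 263/368 = -841/368 ≈ -2.2853)
T(-1) + B*87 = -1 - 841/368*87 = -1 - 73167/368 = -73535/368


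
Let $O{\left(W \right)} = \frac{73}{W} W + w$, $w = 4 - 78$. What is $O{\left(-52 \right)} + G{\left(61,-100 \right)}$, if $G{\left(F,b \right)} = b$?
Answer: $-101$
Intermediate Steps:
$w = -74$ ($w = 4 - 78 = -74$)
$O{\left(W \right)} = -1$ ($O{\left(W \right)} = \frac{73}{W} W - 74 = 73 - 74 = -1$)
$O{\left(-52 \right)} + G{\left(61,-100 \right)} = -1 - 100 = -101$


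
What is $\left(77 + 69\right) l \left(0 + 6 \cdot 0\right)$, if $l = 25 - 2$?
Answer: $0$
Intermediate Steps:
$l = 23$
$\left(77 + 69\right) l \left(0 + 6 \cdot 0\right) = \left(77 + 69\right) 23 \left(0 + 6 \cdot 0\right) = 146 \cdot 23 \left(0 + 0\right) = 146 \cdot 23 \cdot 0 = 146 \cdot 0 = 0$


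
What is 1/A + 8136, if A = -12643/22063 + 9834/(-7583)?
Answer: 2545094144167/312839411 ≈ 8135.5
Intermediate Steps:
A = -312839411/167303729 (A = -12643*1/22063 + 9834*(-1/7583) = -12643/22063 - 9834/7583 = -312839411/167303729 ≈ -1.8699)
1/A + 8136 = 1/(-312839411/167303729) + 8136 = -167303729/312839411 + 8136 = 2545094144167/312839411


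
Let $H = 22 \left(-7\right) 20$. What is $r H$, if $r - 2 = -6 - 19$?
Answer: $70840$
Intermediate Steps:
$r = -23$ ($r = 2 - 25 = -23$)
$H = -3080$ ($H = \left(-154\right) 20 = -3080$)
$r H = \left(-23\right) \left(-3080\right) = 70840$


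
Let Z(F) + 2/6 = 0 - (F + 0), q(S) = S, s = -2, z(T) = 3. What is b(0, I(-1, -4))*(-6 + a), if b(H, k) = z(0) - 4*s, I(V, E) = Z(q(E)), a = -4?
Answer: -110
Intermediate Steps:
Z(F) = -⅓ - F (Z(F) = -⅓ + (0 - (F + 0)) = -⅓ + (0 - F) = -⅓ - F)
I(V, E) = -⅓ - E
b(H, k) = 11 (b(H, k) = 3 - 4*(-2) = 3 + 8 = 11)
b(0, I(-1, -4))*(-6 + a) = 11*(-6 - 4) = 11*(-10) = -110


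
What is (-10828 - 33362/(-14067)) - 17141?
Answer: -393406561/14067 ≈ -27967.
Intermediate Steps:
(-10828 - 33362/(-14067)) - 17141 = (-10828 - 33362*(-1/14067)) - 17141 = (-10828 + 33362/14067) - 17141 = -152284114/14067 - 17141 = -393406561/14067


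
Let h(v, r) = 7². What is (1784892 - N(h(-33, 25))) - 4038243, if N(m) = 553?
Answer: -2253904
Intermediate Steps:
h(v, r) = 49
(1784892 - N(h(-33, 25))) - 4038243 = (1784892 - 1*553) - 4038243 = (1784892 - 553) - 4038243 = 1784339 - 4038243 = -2253904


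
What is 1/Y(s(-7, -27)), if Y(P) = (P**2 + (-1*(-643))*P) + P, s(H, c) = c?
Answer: -1/16659 ≈ -6.0028e-5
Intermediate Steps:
Y(P) = P**2 + 644*P (Y(P) = (P**2 + 643*P) + P = P**2 + 644*P)
1/Y(s(-7, -27)) = 1/(-27*(644 - 27)) = 1/(-27*617) = 1/(-16659) = -1/16659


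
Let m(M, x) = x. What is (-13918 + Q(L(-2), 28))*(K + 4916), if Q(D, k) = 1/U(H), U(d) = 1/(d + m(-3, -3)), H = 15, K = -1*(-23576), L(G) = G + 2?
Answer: -396209752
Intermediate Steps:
L(G) = 2 + G
K = 23576
U(d) = 1/(-3 + d) (U(d) = 1/(d - 3) = 1/(-3 + d))
Q(D, k) = 12 (Q(D, k) = 1/(1/(-3 + 15)) = 1/(1/12) = 12)
(-13918 + Q(L(-2), 28))*(K + 4916) = (-13918 + 12)*(23576 + 4916) = -13906*28492 = -396209752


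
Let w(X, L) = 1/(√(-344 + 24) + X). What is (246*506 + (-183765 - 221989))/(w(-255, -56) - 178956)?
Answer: 3289231199735850/2092690048335481 - 2250224*I*√5/2092690048335481 ≈ 1.5718 - 2.4044e-9*I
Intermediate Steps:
w(X, L) = 1/(X + 8*I*√5) (w(X, L) = 1/(√(-320) + X) = 1/(8*I*√5 + X) = 1/(X + 8*I*√5))
(246*506 + (-183765 - 221989))/(w(-255, -56) - 178956) = (246*506 + (-183765 - 221989))/(1/(-255 + 8*I*√5) - 178956) = (124476 - 405754)/(-178956 + 1/(-255 + 8*I*√5)) = -281278/(-178956 + 1/(-255 + 8*I*√5))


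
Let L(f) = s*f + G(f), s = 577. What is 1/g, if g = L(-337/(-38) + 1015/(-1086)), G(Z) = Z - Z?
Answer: 10317/47229181 ≈ 0.00021845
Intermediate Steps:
G(Z) = 0
L(f) = 577*f (L(f) = 577*f + 0 = 577*f)
g = 47229181/10317 (g = 577*(-337/(-38) + 1015/(-1086)) = 577*(-337*(-1/38) + 1015*(-1/1086)) = 577*(337/38 - 1015/1086) = 577*(81853/10317) = 47229181/10317 ≈ 4577.8)
1/g = 1/(47229181/10317) = 10317/47229181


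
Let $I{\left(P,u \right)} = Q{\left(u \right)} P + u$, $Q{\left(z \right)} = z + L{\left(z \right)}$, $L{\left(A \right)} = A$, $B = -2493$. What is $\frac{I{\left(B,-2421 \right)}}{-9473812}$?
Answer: $- \frac{12068685}{9473812} \approx -1.2739$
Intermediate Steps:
$Q{\left(z \right)} = 2 z$ ($Q{\left(z \right)} = z + z = 2 z$)
$I{\left(P,u \right)} = u + 2 P u$ ($I{\left(P,u \right)} = 2 u P + u = 2 P u + u = u + 2 P u$)
$\frac{I{\left(B,-2421 \right)}}{-9473812} = \frac{\left(-2421\right) \left(1 + 2 \left(-2493\right)\right)}{-9473812} = - 2421 \left(1 - 4986\right) \left(- \frac{1}{9473812}\right) = \left(-2421\right) \left(-4985\right) \left(- \frac{1}{9473812}\right) = 12068685 \left(- \frac{1}{9473812}\right) = - \frac{12068685}{9473812}$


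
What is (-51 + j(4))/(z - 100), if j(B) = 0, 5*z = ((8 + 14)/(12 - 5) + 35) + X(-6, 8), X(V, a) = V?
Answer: 357/655 ≈ 0.54504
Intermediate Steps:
z = 45/7 (z = (((8 + 14)/(12 - 5) + 35) - 6)/5 = ((22/7 + 35) - 6)/5 = (267/7 - 6)/5 = (⅕)*(225/7) = 45/7 ≈ 6.4286)
(-51 + j(4))/(z - 100) = (-51 + 0)/(45/7 - 100) = -51/(-655/7) = -51*(-7/655) = 357/655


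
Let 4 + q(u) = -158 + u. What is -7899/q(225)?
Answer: -2633/21 ≈ -125.38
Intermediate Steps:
q(u) = -162 + u (q(u) = -4 + (-158 + u) = -162 + u)
-7899/q(225) = -7899/(-162 + 225) = -7899/63 = -7899*1/63 = -2633/21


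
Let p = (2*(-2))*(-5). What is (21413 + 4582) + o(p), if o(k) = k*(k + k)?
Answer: 26795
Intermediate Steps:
p = 20 (p = -4*(-5) = 20)
o(k) = 2*k**2 (o(k) = k*(2*k) = 2*k**2)
(21413 + 4582) + o(p) = (21413 + 4582) + 2*20**2 = 25995 + 2*400 = 25995 + 800 = 26795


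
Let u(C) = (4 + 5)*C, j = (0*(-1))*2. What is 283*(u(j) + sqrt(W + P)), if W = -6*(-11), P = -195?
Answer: 283*I*sqrt(129) ≈ 3214.3*I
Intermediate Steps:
j = 0 (j = 0*2 = 0)
W = 66
u(C) = 9*C
283*(u(j) + sqrt(W + P)) = 283*(9*0 + sqrt(66 - 195)) = 283*(0 + sqrt(-129)) = 283*(0 + I*sqrt(129)) = 283*(I*sqrt(129)) = 283*I*sqrt(129)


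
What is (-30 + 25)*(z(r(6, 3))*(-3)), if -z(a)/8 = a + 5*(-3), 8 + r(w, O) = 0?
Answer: 2760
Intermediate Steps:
r(w, O) = -8 (r(w, O) = -8 + 0 = -8)
z(a) = 120 - 8*a (z(a) = -8*(a + 5*(-3)) = -8*(a - 15) = -8*(-15 + a) = 120 - 8*a)
(-30 + 25)*(z(r(6, 3))*(-3)) = (-30 + 25)*((120 - 8*(-8))*(-3)) = -5*(120 + 64)*(-3) = -920*(-3) = -5*(-552) = 2760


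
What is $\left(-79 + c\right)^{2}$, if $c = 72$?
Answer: $49$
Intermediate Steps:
$\left(-79 + c\right)^{2} = \left(-79 + 72\right)^{2} = \left(-7\right)^{2} = 49$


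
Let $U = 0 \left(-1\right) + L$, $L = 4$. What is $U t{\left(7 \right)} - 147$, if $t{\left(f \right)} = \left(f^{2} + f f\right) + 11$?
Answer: $289$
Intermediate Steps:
$t{\left(f \right)} = 11 + 2 f^{2}$ ($t{\left(f \right)} = \left(f^{2} + f^{2}\right) + 11 = 2 f^{2} + 11 = 11 + 2 f^{2}$)
$U = 4$ ($U = 0 \left(-1\right) + 4 = 0 + 4 = 4$)
$U t{\left(7 \right)} - 147 = 4 \left(11 + 2 \cdot 7^{2}\right) - 147 = 4 \left(11 + 2 \cdot 49\right) - 147 = 4 \left(11 + 98\right) - 147 = 4 \cdot 109 - 147 = 436 - 147 = 289$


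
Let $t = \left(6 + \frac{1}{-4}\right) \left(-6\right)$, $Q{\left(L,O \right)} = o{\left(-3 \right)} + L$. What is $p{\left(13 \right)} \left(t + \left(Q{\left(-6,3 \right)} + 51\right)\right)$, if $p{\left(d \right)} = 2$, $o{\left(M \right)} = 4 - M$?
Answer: $35$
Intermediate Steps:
$Q{\left(L,O \right)} = 7 + L$ ($Q{\left(L,O \right)} = \left(4 - -3\right) + L = \left(4 + 3\right) + L = 7 + L$)
$t = - \frac{69}{2}$ ($t = \left(6 - \frac{1}{4}\right) \left(-6\right) = \frac{23}{4} \left(-6\right) = - \frac{69}{2} \approx -34.5$)
$p{\left(13 \right)} \left(t + \left(Q{\left(-6,3 \right)} + 51\right)\right) = 2 \left(- \frac{69}{2} + \left(\left(7 - 6\right) + 51\right)\right) = 2 \left(- \frac{69}{2} + \left(1 + 51\right)\right) = 2 \left(- \frac{69}{2} + 52\right) = 2 \cdot \frac{35}{2} = 35$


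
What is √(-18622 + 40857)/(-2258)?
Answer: -√22235/2258 ≈ -0.066038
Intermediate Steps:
√(-18622 + 40857)/(-2258) = √22235*(-1/2258) = -√22235/2258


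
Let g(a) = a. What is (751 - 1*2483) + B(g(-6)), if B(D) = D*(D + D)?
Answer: -1660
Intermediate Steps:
B(D) = 2*D**2 (B(D) = D*(2*D) = 2*D**2)
(751 - 1*2483) + B(g(-6)) = (751 - 1*2483) + 2*(-6)**2 = (751 - 2483) + 2*36 = -1732 + 72 = -1660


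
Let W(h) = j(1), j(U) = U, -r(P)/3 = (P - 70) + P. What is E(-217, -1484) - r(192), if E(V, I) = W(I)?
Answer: 943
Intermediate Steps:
r(P) = 210 - 6*P (r(P) = -3*((P - 70) + P) = -3*((-70 + P) + P) = -3*(-70 + 2*P) = 210 - 6*P)
W(h) = 1
E(V, I) = 1
E(-217, -1484) - r(192) = 1 - (210 - 6*192) = 1 - (210 - 1152) = 1 - 1*(-942) = 1 + 942 = 943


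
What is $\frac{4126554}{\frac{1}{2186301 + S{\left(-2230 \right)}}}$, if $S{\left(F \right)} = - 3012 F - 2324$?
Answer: $36729371870298$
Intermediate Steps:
$S{\left(F \right)} = -2324 - 3012 F$
$\frac{4126554}{\frac{1}{2186301 + S{\left(-2230 \right)}}} = \frac{4126554}{\frac{1}{2186301 - -6714436}} = \frac{4126554}{\frac{1}{2186301 + \left(-2324 + 6716760\right)}} = \frac{4126554}{\frac{1}{2186301 + 6714436}} = \frac{4126554}{\frac{1}{8900737}} = 4126554 \frac{1}{\frac{1}{8900737}} = 4126554 \cdot 8900737 = 36729371870298$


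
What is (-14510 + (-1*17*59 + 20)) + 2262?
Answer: -13231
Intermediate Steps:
(-14510 + (-1*17*59 + 20)) + 2262 = (-14510 + (-17*59 + 20)) + 2262 = (-14510 + (-1003 + 20)) + 2262 = (-14510 - 983) + 2262 = -15493 + 2262 = -13231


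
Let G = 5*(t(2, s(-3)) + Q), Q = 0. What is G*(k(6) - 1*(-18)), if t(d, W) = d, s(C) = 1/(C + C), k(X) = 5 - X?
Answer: 170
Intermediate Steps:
s(C) = 1/(2*C)
G = 10 (G = 5*(2 + 0) = 5*2 = 10)
G*(k(6) - 1*(-18)) = 10*((5 - 1*6) - 1*(-18)) = 10*((5 - 6) + 18) = 10*(-1 + 18) = 10*17 = 170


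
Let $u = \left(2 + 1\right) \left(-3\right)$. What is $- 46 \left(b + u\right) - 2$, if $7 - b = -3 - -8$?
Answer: $320$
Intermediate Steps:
$u = -9$ ($u = 3 \left(-3\right) = -9$)
$b = 2$ ($b = 7 - \left(-3 - -8\right) = 7 - \left(-3 + 8\right) = 7 - 5 = 2$)
$- 46 \left(b + u\right) - 2 = - 46 \left(2 - 9\right) - 2 = \left(-46\right) \left(-7\right) - 2 = 322 - 2 = 320$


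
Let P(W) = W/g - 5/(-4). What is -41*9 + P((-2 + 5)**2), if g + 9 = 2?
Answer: -10333/28 ≈ -369.04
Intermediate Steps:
g = -7 (g = -9 + 2 = -7)
P(W) = 5/4 - W/7 (P(W) = W/(-7) - 5/(-4) = W*(-1/7) - 5*(-1/4) = -W/7 + 5/4 = 5/4 - W/7)
-41*9 + P((-2 + 5)**2) = -41*9 + (5/4 - (-2 + 5)**2/7) = -369 + (5/4 - 1/7*3**2) = -369 + (5/4 - 1/7*9) = -369 + (5/4 - 9/7) = -369 - 1/28 = -10333/28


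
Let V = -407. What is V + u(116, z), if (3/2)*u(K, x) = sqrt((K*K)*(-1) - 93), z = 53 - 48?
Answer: -407 + 2*I*sqrt(13549)/3 ≈ -407.0 + 77.6*I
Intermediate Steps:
z = 5
u(K, x) = 2*sqrt(-93 - K**2)/3 (u(K, x) = 2*sqrt((K*K)*(-1) - 93)/3 = 2*sqrt(K**2*(-1) - 93)/3 = 2*sqrt(-K**2 - 93)/3 = 2*sqrt(-93 - K**2)/3)
V + u(116, z) = -407 + 2*sqrt(-93 - 1*116**2)/3 = -407 + 2*sqrt(-93 - 1*13456)/3 = -407 + 2*sqrt(-93 - 13456)/3 = -407 + 2*sqrt(-13549)/3 = -407 + 2*(I*sqrt(13549))/3 = -407 + 2*I*sqrt(13549)/3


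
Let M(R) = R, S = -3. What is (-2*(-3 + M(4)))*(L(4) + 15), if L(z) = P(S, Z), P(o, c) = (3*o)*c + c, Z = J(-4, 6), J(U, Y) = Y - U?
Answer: 130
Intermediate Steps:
Z = 10 (Z = 6 - 1*(-4) = 6 + 4 = 10)
P(o, c) = c + 3*c*o (P(o, c) = 3*c*o + c = c + 3*c*o)
L(z) = -80 (L(z) = 10*(1 + 3*(-3)) = 10*(1 - 9) = 10*(-8) = -80)
(-2*(-3 + M(4)))*(L(4) + 15) = (-2*(-3 + 4))*(-80 + 15) = -2*1*(-65) = -2*(-65) = 130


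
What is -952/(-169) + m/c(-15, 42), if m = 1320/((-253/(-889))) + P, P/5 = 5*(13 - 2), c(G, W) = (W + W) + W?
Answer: 21856741/489762 ≈ 44.627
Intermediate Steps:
c(G, W) = 3*W (c(G, W) = 2*W + W = 3*W)
P = 275 (P = 5*(5*(13 - 2)) = 5*(5*11) = 5*55 = 275)
m = 113005/23 (m = 1320/((-253/(-889))) + 275 = 1320/((-253*(-1/889))) + 275 = 1320/(253/889) + 275 = 1320*(889/253) + 275 = 106680/23 + 275 = 113005/23 ≈ 4913.3)
-952/(-169) + m/c(-15, 42) = -952/(-169) + 113005/(23*((3*42))) = -952*(-1/169) + (113005/23)/126 = 952/169 + (113005/23)*(1/126) = 952/169 + 113005/2898 = 21856741/489762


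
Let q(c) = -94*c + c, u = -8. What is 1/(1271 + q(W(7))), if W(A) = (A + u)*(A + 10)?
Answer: 1/2852 ≈ 0.00035063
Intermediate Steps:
W(A) = (-8 + A)*(10 + A) (W(A) = (A - 8)*(A + 10) = (-8 + A)*(10 + A))
q(c) = -93*c
1/(1271 + q(W(7))) = 1/(1271 - 93*(-80 + 7² + 2*7)) = 1/(1271 - 93*(-80 + 49 + 14)) = 1/(1271 - 93*(-17)) = 1/(1271 + 1581) = 1/2852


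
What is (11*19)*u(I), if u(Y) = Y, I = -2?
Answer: -418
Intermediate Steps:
(11*19)*u(I) = (11*19)*(-2) = 209*(-2) = -418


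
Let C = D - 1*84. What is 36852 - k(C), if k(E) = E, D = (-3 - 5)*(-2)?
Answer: 36920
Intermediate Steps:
D = 16 (D = -8*(-2) = 16)
C = -68 (C = 16 - 1*84 = 16 - 84 = -68)
36852 - k(C) = 36852 - 1*(-68) = 36852 + 68 = 36920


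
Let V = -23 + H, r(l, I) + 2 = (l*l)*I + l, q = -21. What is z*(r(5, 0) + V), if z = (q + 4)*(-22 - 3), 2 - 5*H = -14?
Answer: -7140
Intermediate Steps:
H = 16/5 (H = 2/5 - 1/5*(-14) = 2/5 + 14/5 = 16/5 ≈ 3.2000)
z = 425 (z = (-21 + 4)*(-22 - 3) = -17*(-25) = 425)
r(l, I) = -2 + l + I*l**2 (r(l, I) = -2 + ((l*l)*I + l) = -2 + (l**2*I + l) = -2 + (I*l**2 + l) = -2 + (l + I*l**2) = -2 + l + I*l**2)
V = -99/5 (V = -23 + 16/5 = -99/5 ≈ -19.800)
z*(r(5, 0) + V) = 425*((-2 + 5 + 0*5**2) - 99/5) = 425*((-2 + 5 + 0*25) - 99/5) = 425*((-2 + 5 + 0) - 99/5) = 425*(3 - 99/5) = 425*(-84/5) = -7140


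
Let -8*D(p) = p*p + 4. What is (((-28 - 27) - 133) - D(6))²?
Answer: 33489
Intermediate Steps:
D(p) = -½ - p²/8 (D(p) = -(p*p + 4)/8 = -(p² + 4)/8 = -(4 + p²)/8 = -½ - p²/8)
(((-28 - 27) - 133) - D(6))² = (((-28 - 27) - 133) - (-½ - ⅛*6²))² = ((-55 - 133) - (-½ - ⅛*36))² = (-188 - (-½ - 9/2))² = (-188 - 1*(-5))² = (-188 + 5)² = (-183)² = 33489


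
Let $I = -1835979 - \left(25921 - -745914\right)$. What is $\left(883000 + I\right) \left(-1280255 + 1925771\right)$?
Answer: $-1113395034024$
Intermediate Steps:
$I = -2607814$ ($I = -1835979 - \left(25921 + 745914\right) = -1835979 - 771835 = -2607814$)
$\left(883000 + I\right) \left(-1280255 + 1925771\right) = \left(883000 - 2607814\right) \left(-1280255 + 1925771\right) = \left(-1724814\right) 645516 = -1113395034024$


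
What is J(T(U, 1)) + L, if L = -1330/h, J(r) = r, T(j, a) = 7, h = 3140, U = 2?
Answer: 2065/314 ≈ 6.5764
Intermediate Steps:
L = -133/314 (L = -1330/3140 = -1330*1/3140 = -133/314 ≈ -0.42357)
J(T(U, 1)) + L = 7 - 133/314 = 2065/314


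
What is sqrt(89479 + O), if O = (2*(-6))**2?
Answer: sqrt(89623) ≈ 299.37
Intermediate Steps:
O = 144 (O = (-12)**2 = 144)
sqrt(89479 + O) = sqrt(89479 + 144) = sqrt(89623)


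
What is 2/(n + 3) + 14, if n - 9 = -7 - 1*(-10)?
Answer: 212/15 ≈ 14.133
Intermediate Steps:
n = 12 (n = 9 + (-7 - 1*(-10)) = 9 + (-7 + 10) = 9 + 3 = 12)
2/(n + 3) + 14 = 2/(12 + 3) + 14 = 2/15 + 14 = 212/15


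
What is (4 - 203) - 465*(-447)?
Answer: 207656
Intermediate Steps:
(4 - 203) - 465*(-447) = -199 + 207855 = 207656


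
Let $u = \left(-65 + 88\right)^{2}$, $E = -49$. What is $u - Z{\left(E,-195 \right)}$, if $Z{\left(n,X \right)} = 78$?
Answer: $451$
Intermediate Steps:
$u = 529$ ($u = 23^{2} = 529$)
$u - Z{\left(E,-195 \right)} = 529 - 78 = 451$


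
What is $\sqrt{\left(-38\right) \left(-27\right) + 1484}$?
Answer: $\sqrt{2510} \approx 50.1$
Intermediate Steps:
$\sqrt{\left(-38\right) \left(-27\right) + 1484} = \sqrt{1026 + 1484} = \sqrt{2510}$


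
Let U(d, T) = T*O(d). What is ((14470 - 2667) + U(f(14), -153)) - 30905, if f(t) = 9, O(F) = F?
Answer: -20479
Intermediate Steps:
U(d, T) = T*d
((14470 - 2667) + U(f(14), -153)) - 30905 = ((14470 - 2667) - 153*9) - 30905 = (11803 - 1377) - 30905 = 10426 - 30905 = -20479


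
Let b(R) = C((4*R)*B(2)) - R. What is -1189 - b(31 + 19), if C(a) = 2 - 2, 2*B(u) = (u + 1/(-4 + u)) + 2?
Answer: -1139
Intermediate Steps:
B(u) = 1 + u/2 + 1/(2*(-4 + u)) (B(u) = ((u + 1/(-4 + u)) + 2)/2 = (2 + u + 1/(-4 + u))/2 = 1 + u/2 + 1/(2*(-4 + u)))
C(a) = 0
b(R) = -R (b(R) = 0 - R = -R)
-1189 - b(31 + 19) = -1189 - (-1)*(31 + 19) = -1189 - (-1)*50 = -1189 - 1*(-50) = -1189 + 50 = -1139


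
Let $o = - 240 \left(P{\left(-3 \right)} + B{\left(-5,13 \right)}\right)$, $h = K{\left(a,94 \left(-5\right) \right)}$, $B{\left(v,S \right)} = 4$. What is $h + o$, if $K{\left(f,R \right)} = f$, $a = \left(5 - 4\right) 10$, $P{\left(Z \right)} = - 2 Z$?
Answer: $-2390$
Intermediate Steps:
$a = 10$ ($a = 1 \cdot 10 = 10$)
$h = 10$
$o = -2400$ ($o = - 240 \left(\left(-2\right) \left(-3\right) + 4\right) = - 240 \left(6 + 4\right) = \left(-240\right) 10 = -2400$)
$h + o = 10 - 2400 = -2390$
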